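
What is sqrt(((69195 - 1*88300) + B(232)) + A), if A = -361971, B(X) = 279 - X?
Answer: 11*I*sqrt(3149) ≈ 617.28*I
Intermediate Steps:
sqrt(((69195 - 1*88300) + B(232)) + A) = sqrt(((69195 - 1*88300) + (279 - 1*232)) - 361971) = sqrt(((69195 - 88300) + (279 - 232)) - 361971) = sqrt((-19105 + 47) - 361971) = sqrt(-19058 - 361971) = sqrt(-381029) = 11*I*sqrt(3149)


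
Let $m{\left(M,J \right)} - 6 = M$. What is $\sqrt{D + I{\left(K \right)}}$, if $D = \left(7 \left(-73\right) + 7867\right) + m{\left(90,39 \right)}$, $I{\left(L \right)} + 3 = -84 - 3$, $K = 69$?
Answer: $3 \sqrt{818} \approx 85.802$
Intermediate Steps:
$m{\left(M,J \right)} = 6 + M$
$I{\left(L \right)} = -90$ ($I{\left(L \right)} = -3 - 87 = -90$)
$D = 7452$ ($D = \left(7 \left(-73\right) + 7867\right) + \left(6 + 90\right) = \left(-511 + 7867\right) + 96 = 7356 + 96 = 7452$)
$\sqrt{D + I{\left(K \right)}} = \sqrt{7452 - 90} = \sqrt{7362} = 3 \sqrt{818}$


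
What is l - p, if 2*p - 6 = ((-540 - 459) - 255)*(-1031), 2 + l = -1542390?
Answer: -2188832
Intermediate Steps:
l = -1542392 (l = -2 - 1542390 = -1542392)
p = 646440 (p = 3 + (((-540 - 459) - 255)*(-1031))/2 = 3 + ((-999 - 255)*(-1031))/2 = 3 + (-1254*(-1031))/2 = 3 + (½)*1292874 = 3 + 646437 = 646440)
l - p = -1542392 - 1*646440 = -1542392 - 646440 = -2188832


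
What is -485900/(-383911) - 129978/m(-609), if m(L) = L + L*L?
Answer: 747213683/816962608 ≈ 0.91462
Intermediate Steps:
m(L) = L + L**2
-485900/(-383911) - 129978/m(-609) = -485900/(-383911) - 129978*(-1/(609*(1 - 609))) = -485900*(-1/383911) - 129978/((-609*(-608))) = 485900/383911 - 129978/370272 = 485900/383911 - 129978*1/370272 = 485900/383911 - 747/2128 = 747213683/816962608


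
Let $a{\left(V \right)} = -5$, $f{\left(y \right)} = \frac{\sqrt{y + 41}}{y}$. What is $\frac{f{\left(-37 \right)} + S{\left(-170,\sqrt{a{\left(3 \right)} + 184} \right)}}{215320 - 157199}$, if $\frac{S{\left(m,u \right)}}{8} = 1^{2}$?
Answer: $\frac{42}{307211} \approx 0.00013671$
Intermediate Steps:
$f{\left(y \right)} = \frac{\sqrt{41 + y}}{y}$
$S{\left(m,u \right)} = 8$ ($S{\left(m,u \right)} = 8 \cdot 1^{2} = 8 \cdot 1 = 8$)
$\frac{f{\left(-37 \right)} + S{\left(-170,\sqrt{a{\left(3 \right)} + 184} \right)}}{215320 - 157199} = \frac{\frac{\sqrt{41 - 37}}{-37} + 8}{215320 - 157199} = \frac{- \frac{\sqrt{4}}{37} + 8}{58121} = \left(\left(- \frac{1}{37}\right) 2 + 8\right) \frac{1}{58121} = \left(- \frac{2}{37} + 8\right) \frac{1}{58121} = \frac{294}{37} \cdot \frac{1}{58121} = \frac{42}{307211}$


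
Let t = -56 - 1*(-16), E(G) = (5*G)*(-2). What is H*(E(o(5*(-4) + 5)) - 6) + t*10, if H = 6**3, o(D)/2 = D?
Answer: 63104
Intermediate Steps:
o(D) = 2*D
H = 216
E(G) = -10*G
t = -40 (t = -56 + 16 = -40)
H*(E(o(5*(-4) + 5)) - 6) + t*10 = 216*(-20*(5*(-4) + 5) - 6) - 40*10 = 216*(-20*(-20 + 5) - 6) - 400 = 216*(-20*(-15) - 6) - 400 = 216*(-10*(-30) - 6) - 400 = 216*(300 - 6) - 400 = 216*294 - 400 = 63504 - 400 = 63104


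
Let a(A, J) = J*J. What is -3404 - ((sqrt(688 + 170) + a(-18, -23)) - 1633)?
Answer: -2300 - sqrt(858) ≈ -2329.3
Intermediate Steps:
a(A, J) = J**2
-3404 - ((sqrt(688 + 170) + a(-18, -23)) - 1633) = -3404 - ((sqrt(688 + 170) + (-23)**2) - 1633) = -3404 - ((sqrt(858) + 529) - 1633) = -3404 - ((529 + sqrt(858)) - 1633) = -3404 - (-1104 + sqrt(858)) = -3404 + (1104 - sqrt(858)) = -2300 - sqrt(858)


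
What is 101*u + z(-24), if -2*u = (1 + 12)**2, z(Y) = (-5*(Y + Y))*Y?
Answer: -28589/2 ≈ -14295.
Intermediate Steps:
z(Y) = -10*Y**2 (z(Y) = (-10*Y)*Y = -10*Y**2)
u = -169/2 (u = -(1 + 12)**2/2 = -1/2*13**2 = -1/2*169 = -169/2 ≈ -84.500)
101*u + z(-24) = 101*(-169/2) - 10*(-24)**2 = -17069/2 - 10*576 = -17069/2 - 5760 = -28589/2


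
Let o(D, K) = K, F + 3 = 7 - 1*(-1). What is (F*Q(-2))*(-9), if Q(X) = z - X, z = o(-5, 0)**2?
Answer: -90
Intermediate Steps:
F = 5 (F = -3 + (7 - 1*(-1)) = -3 + (7 + 1) = -3 + 8 = 5)
z = 0 (z = 0**2 = 0)
Q(X) = -X (Q(X) = 0 - X = -X)
(F*Q(-2))*(-9) = (5*(-1*(-2)))*(-9) = (5*2)*(-9) = 10*(-9) = -90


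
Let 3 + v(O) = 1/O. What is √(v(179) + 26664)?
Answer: 4*√53390330/179 ≈ 163.28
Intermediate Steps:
v(O) = -3 + 1/O
√(v(179) + 26664) = √((-3 + 1/179) + 26664) = √(-536/179 + 26664) = √(4772320/179) = 4*√53390330/179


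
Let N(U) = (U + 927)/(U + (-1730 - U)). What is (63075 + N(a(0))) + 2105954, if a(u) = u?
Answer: 3752419243/1730 ≈ 2.1690e+6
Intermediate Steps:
N(U) = -927/1730 - U/1730 (N(U) = (927 + U)/(-1730) = (927 + U)*(-1/1730) = -927/1730 - U/1730)
(63075 + N(a(0))) + 2105954 = (63075 + (-927/1730 - 1/1730*0)) + 2105954 = (63075 + (-927/1730 + 0)) + 2105954 = (63075 - 927/1730) + 2105954 = 109118823/1730 + 2105954 = 3752419243/1730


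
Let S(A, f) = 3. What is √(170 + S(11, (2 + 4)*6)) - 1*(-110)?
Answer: 110 + √173 ≈ 123.15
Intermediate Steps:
√(170 + S(11, (2 + 4)*6)) - 1*(-110) = √(170 + 3) - 1*(-110) = √173 + 110 = 110 + √173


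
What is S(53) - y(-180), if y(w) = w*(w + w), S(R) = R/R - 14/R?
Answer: -3434361/53 ≈ -64799.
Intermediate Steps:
S(R) = 1 - 14/R
y(w) = 2*w**2 (y(w) = w*(2*w) = 2*w**2)
S(53) - y(-180) = (-14 + 53)/53 - 2*(-180)**2 = (1/53)*39 - 2*32400 = 39/53 - 1*64800 = 39/53 - 64800 = -3434361/53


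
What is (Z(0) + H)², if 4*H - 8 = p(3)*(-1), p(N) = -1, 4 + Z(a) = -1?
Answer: 121/16 ≈ 7.5625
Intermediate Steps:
Z(a) = -5 (Z(a) = -4 - 1 = -5)
H = 9/4 (H = 2 + (-1*(-1))/4 = 2 + (¼)*1 = 2 + ¼ = 9/4 ≈ 2.2500)
(Z(0) + H)² = (-5 + 9/4)² = (-11/4)² = 121/16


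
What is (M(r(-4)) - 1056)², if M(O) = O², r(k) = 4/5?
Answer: 696115456/625 ≈ 1.1138e+6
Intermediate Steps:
r(k) = ⅘ (r(k) = 4*(⅕) = ⅘)
(M(r(-4)) - 1056)² = ((⅘)² - 1056)² = (16/25 - 1056)² = (-26384/25)² = 696115456/625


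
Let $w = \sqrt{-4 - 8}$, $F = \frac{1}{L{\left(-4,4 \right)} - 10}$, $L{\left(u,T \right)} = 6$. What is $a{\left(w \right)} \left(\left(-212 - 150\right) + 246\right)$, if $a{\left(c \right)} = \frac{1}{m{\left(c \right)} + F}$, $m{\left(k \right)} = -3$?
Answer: $\frac{464}{13} \approx 35.692$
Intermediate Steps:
$F = - \frac{1}{4}$ ($F = \frac{1}{6 - 10} = \frac{1}{-4} = - \frac{1}{4} \approx -0.25$)
$w = 2 i \sqrt{3}$ ($w = \sqrt{-12} = 2 i \sqrt{3} \approx 3.4641 i$)
$a{\left(c \right)} = - \frac{4}{13}$ ($a{\left(c \right)} = \frac{1}{-3 - \frac{1}{4}} = \frac{1}{- \frac{13}{4}} = - \frac{4}{13}$)
$a{\left(w \right)} \left(\left(-212 - 150\right) + 246\right) = - \frac{4 \left(\left(-212 - 150\right) + 246\right)}{13} = - \frac{4 \left(-362 + 246\right)}{13} = \left(- \frac{4}{13}\right) \left(-116\right) = \frac{464}{13}$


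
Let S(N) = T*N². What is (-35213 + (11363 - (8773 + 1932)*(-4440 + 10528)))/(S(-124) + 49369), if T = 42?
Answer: -65195890/695161 ≈ -93.785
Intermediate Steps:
S(N) = 42*N²
(-35213 + (11363 - (8773 + 1932)*(-4440 + 10528)))/(S(-124) + 49369) = (-35213 + (11363 - (8773 + 1932)*(-4440 + 10528)))/(42*(-124)² + 49369) = (-35213 + (11363 - 10705*6088))/(42*15376 + 49369) = (-35213 + (11363 - 1*65172040))/(645792 + 49369) = (-35213 + (11363 - 65172040))/695161 = (-35213 - 65160677)*(1/695161) = -65195890*1/695161 = -65195890/695161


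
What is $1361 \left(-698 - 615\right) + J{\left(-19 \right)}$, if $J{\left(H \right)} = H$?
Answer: $-1787012$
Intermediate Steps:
$1361 \left(-698 - 615\right) + J{\left(-19 \right)} = 1361 \left(-698 - 615\right) - 19 = 1361 \left(-1313\right) - 19 = -1786993 - 19 = -1787012$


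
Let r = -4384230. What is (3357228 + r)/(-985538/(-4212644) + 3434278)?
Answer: -2163196906644/7233695798285 ≈ -0.29904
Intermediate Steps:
(3357228 + r)/(-985538/(-4212644) + 3434278) = (3357228 - 4384230)/(-985538/(-4212644) + 3434278) = -1027002/(-985538*(-1/4212644) + 3434278) = -1027002/(492769/2106322 + 3434278) = -1027002/7233695798285/2106322 = -1027002*2106322/7233695798285 = -2163196906644/7233695798285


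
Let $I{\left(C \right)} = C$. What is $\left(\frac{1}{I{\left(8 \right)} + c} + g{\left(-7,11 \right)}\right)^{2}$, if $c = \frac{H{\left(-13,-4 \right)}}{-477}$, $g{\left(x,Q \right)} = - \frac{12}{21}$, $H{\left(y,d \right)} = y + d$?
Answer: $\frac{143832049}{719902561} \approx 0.19979$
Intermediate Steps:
$H{\left(y,d \right)} = d + y$
$g{\left(x,Q \right)} = - \frac{4}{7}$ ($g{\left(x,Q \right)} = \left(-12\right) \frac{1}{21} = - \frac{4}{7}$)
$c = \frac{17}{477}$ ($c = \frac{-4 - 13}{-477} = \left(-17\right) \left(- \frac{1}{477}\right) = \frac{17}{477} \approx 0.035639$)
$\left(\frac{1}{I{\left(8 \right)} + c} + g{\left(-7,11 \right)}\right)^{2} = \left(\frac{1}{8 + \frac{17}{477}} - \frac{4}{7}\right)^{2} = \left(\frac{1}{\frac{3833}{477}} - \frac{4}{7}\right)^{2} = \left(\frac{477}{3833} - \frac{4}{7}\right)^{2} = \left(- \frac{11993}{26831}\right)^{2} = \frac{143832049}{719902561}$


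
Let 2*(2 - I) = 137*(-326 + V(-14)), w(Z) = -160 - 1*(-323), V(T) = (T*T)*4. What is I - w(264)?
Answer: -31534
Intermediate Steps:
V(T) = 4*T² (V(T) = T²*4 = 4*T²)
w(Z) = 163 (w(Z) = -160 + 323 = 163)
I = -31371 (I = 2 - 137*(-326 + 4*(-14)²)/2 = 2 - 137*(-326 + 4*196)/2 = 2 - 137*(-326 + 784)/2 = 2 - 137*458/2 = 2 - ½*62746 = 2 - 31373 = -31371)
I - w(264) = -31371 - 1*163 = -31371 - 163 = -31534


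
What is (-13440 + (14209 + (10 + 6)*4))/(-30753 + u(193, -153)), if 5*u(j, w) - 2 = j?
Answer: -833/30714 ≈ -0.027121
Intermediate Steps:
u(j, w) = 2/5 + j/5
(-13440 + (14209 + (10 + 6)*4))/(-30753 + u(193, -153)) = (-13440 + (14209 + (10 + 6)*4))/(-30753 + (2/5 + (1/5)*193)) = (-13440 + (14209 + 16*4))/(-30753 + (2/5 + 193/5)) = (-13440 + (14209 + 64))/(-30753 + 39) = (-13440 + 14273)/(-30714) = 833*(-1/30714) = -833/30714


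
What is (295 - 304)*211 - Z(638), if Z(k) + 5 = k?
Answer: -2532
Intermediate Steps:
Z(k) = -5 + k
(295 - 304)*211 - Z(638) = (295 - 304)*211 - (-5 + 638) = -9*211 - 1*633 = -1899 - 633 = -2532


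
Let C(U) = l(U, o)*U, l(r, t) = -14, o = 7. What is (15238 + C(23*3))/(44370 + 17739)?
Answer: 14272/62109 ≈ 0.22979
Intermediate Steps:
C(U) = -14*U
(15238 + C(23*3))/(44370 + 17739) = (15238 - 322*3)/(44370 + 17739) = (15238 - 14*69)/62109 = (15238 - 966)*(1/62109) = 14272*(1/62109) = 14272/62109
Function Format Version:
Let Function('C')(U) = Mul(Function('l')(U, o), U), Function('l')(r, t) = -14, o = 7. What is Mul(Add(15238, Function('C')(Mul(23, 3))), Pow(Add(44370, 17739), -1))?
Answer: Rational(14272, 62109) ≈ 0.22979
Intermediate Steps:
Function('C')(U) = Mul(-14, U)
Mul(Add(15238, Function('C')(Mul(23, 3))), Pow(Add(44370, 17739), -1)) = Mul(Add(15238, Mul(-14, Mul(23, 3))), Pow(Add(44370, 17739), -1)) = Mul(Add(15238, Mul(-14, 69)), Pow(62109, -1)) = Mul(Add(15238, -966), Rational(1, 62109)) = Mul(14272, Rational(1, 62109)) = Rational(14272, 62109)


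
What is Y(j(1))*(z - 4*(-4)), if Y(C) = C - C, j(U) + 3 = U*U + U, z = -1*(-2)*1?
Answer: 0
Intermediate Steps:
z = 2 (z = 2*1 = 2)
j(U) = -3 + U + U² (j(U) = -3 + (U*U + U) = -3 + (U² + U) = -3 + (U + U²) = -3 + U + U²)
Y(C) = 0
Y(j(1))*(z - 4*(-4)) = 0*(2 - 4*(-4)) = 0*(2 - 1*(-16)) = 0*(2 + 16) = 0*18 = 0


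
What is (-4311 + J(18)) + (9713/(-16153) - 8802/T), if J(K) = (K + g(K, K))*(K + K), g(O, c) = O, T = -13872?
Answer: -112596154045/37345736 ≈ -3015.0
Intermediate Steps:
J(K) = 4*K**2 (J(K) = (K + K)*(K + K) = (2*K)*(2*K) = 4*K**2)
(-4311 + J(18)) + (9713/(-16153) - 8802/T) = (-4311 + 4*18**2) + (9713/(-16153) - 8802/(-13872)) = (-4311 + 4*324) + (9713*(-1/16153) - 8802*(-1/13872)) = (-4311 + 1296) + (-9713/16153 + 1467/2312) = -3015 + 1239995/37345736 = -112596154045/37345736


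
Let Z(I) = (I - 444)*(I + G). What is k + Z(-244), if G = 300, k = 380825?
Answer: 342297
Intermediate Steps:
Z(I) = (-444 + I)*(300 + I) (Z(I) = (I - 444)*(I + 300) = (-444 + I)*(300 + I))
k + Z(-244) = 380825 + (-133200 + (-244)² - 144*(-244)) = 380825 + (-133200 + 59536 + 35136) = 380825 - 38528 = 342297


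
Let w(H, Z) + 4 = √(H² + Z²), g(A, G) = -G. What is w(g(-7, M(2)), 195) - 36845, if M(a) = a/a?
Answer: -36849 + √38026 ≈ -36654.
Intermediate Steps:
M(a) = 1
w(H, Z) = -4 + √(H² + Z²)
w(g(-7, M(2)), 195) - 36845 = (-4 + √((-1*1)² + 195²)) - 36845 = (-4 + √((-1)² + 38025)) - 36845 = (-4 + √(1 + 38025)) - 36845 = (-4 + √38026) - 36845 = -36849 + √38026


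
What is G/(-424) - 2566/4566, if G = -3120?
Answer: 822371/120999 ≈ 6.7965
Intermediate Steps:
G/(-424) - 2566/4566 = -3120/(-424) - 2566/4566 = -3120*(-1/424) - 2566*1/4566 = 390/53 - 1283/2283 = 822371/120999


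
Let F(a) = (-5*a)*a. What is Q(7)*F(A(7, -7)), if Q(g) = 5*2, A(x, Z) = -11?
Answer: -6050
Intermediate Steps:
Q(g) = 10
F(a) = -5*a²
Q(7)*F(A(7, -7)) = 10*(-5*(-11)²) = 10*(-5*121) = 10*(-605) = -6050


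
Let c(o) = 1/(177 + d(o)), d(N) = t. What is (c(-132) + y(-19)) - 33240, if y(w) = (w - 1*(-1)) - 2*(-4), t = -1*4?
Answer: -5752249/173 ≈ -33250.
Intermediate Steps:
t = -4
d(N) = -4
c(o) = 1/173 (c(o) = 1/(177 - 4) = 1/173)
y(w) = 9 + w (y(w) = (w + 1) + 8 = (1 + w) + 8 = 9 + w)
(c(-132) + y(-19)) - 33240 = (1/173 + (9 - 19)) - 33240 = (1/173 - 10) - 33240 = -1729/173 - 33240 = -5752249/173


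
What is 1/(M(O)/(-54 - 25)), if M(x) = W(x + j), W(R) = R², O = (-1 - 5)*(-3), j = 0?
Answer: -79/324 ≈ -0.24383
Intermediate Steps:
O = 18 (O = -6*(-3) = 18)
M(x) = x² (M(x) = (x + 0)² = x²)
1/(M(O)/(-54 - 25)) = 1/(18²/(-54 - 25)) = 1/(324/(-79)) = 1/(324*(-1/79)) = 1/(-324/79) = -79/324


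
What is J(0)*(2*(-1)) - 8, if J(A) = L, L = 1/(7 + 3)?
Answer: -41/5 ≈ -8.2000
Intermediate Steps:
L = ⅒ (L = 1/10 = ⅒ ≈ 0.10000)
J(A) = ⅒
J(0)*(2*(-1)) - 8 = (2*(-1))/10 - 8 = (⅒)*(-2) - 8 = -⅕ - 8 = -41/5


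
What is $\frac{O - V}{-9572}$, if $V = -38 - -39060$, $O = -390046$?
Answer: $\frac{107267}{2393} \approx 44.825$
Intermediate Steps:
$V = 39022$ ($V = -38 + 39060 = 39022$)
$\frac{O - V}{-9572} = \frac{-390046 - 39022}{-9572} = \left(-390046 - 39022\right) \left(- \frac{1}{9572}\right) = \left(-429068\right) \left(- \frac{1}{9572}\right) = \frac{107267}{2393}$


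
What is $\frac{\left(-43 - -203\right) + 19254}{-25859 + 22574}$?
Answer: $- \frac{19414}{3285} \approx -5.9099$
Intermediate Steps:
$\frac{\left(-43 - -203\right) + 19254}{-25859 + 22574} = \frac{\left(-43 + 203\right) + 19254}{-3285} = \left(160 + 19254\right) \left(- \frac{1}{3285}\right) = 19414 \left(- \frac{1}{3285}\right) = - \frac{19414}{3285}$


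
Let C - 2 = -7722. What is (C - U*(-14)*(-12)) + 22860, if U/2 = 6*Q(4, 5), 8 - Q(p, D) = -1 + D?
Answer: 7076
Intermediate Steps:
C = -7720 (C = 2 - 7722 = -7720)
Q(p, D) = 9 - D (Q(p, D) = 8 - (-1 + D) = 8 + (1 - D) = 9 - D)
U = 48 (U = 2*(6*(9 - 1*5)) = 2*(6*(9 - 5)) = 2*(6*4) = 2*24 = 48)
(C - U*(-14)*(-12)) + 22860 = (-7720 - 48*(-14)*(-12)) + 22860 = (-7720 - (-672)*(-12)) + 22860 = (-7720 - 1*8064) + 22860 = (-7720 - 8064) + 22860 = -15784 + 22860 = 7076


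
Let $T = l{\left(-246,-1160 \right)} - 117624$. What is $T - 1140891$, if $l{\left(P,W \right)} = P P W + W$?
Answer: $-71458235$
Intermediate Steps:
$l{\left(P,W \right)} = W + W P^{2}$ ($l{\left(P,W \right)} = P^{2} W + W = W P^{2} + W = W + W P^{2}$)
$T = -70317344$ ($T = - 1160 \left(1 + \left(-246\right)^{2}\right) - 117624 = - 1160 \left(1 + 60516\right) - 117624 = \left(-1160\right) 60517 - 117624 = -70199720 - 117624 = -70317344$)
$T - 1140891 = -70317344 - 1140891 = -71458235$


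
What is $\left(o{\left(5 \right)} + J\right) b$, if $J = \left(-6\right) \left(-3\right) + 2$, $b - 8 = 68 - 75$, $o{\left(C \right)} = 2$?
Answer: $22$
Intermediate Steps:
$b = 1$ ($b = 8 + \left(68 - 75\right) = 8 - 7 = 1$)
$J = 20$ ($J = 18 + 2 = 20$)
$\left(o{\left(5 \right)} + J\right) b = \left(2 + 20\right) 1 = 22 \cdot 1 = 22$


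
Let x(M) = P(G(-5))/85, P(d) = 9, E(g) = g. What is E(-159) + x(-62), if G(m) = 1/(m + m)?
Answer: -13506/85 ≈ -158.89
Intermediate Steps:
G(m) = 1/(2*m)
x(M) = 9/85
E(-159) + x(-62) = -159 + 9/85 = -13506/85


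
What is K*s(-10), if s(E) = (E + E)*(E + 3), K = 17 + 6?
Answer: 3220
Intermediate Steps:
K = 23
s(E) = 2*E*(3 + E) (s(E) = (2*E)*(3 + E) = 2*E*(3 + E))
K*s(-10) = 23*(2*(-10)*(3 - 10)) = 23*(2*(-10)*(-7)) = 23*140 = 3220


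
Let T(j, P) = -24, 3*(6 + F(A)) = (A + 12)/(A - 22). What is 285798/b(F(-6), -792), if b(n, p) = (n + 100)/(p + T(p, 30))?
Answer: -3264956352/1315 ≈ -2.4829e+6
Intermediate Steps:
F(A) = -6 + (12 + A)/(3*(-22 + A)) (F(A) = -6 + ((A + 12)/(A - 22))/3 = -6 + ((12 + A)/(-22 + A))/3 = -6 + (12 + A)/(3*(-22 + A)))
b(n, p) = (100 + n)/(-24 + p) (b(n, p) = (n + 100)/(p - 24) = (100 + n)/(-24 + p))
285798/b(F(-6), -792) = 285798/(((100 + 17*(24 - 1*(-6))/(3*(-22 - 6)))/(-24 - 792))) = 285798/(((100 + (17/3)*(24 + 6)/(-28))/(-816))) = 285798/((-(100 + (17/3)*(-1/28)*30)/816)) = 285798/((-(100 - 85/14)/816)) = 285798/((-1/816*1315/14)) = 285798/(-1315/11424) = 285798*(-11424/1315) = -3264956352/1315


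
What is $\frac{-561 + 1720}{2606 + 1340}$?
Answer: $\frac{1159}{3946} \approx 0.29372$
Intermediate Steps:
$\frac{-561 + 1720}{2606 + 1340} = \frac{1159}{3946}$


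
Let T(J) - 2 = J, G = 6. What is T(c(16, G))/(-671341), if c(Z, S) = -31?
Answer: 29/671341 ≈ 4.3197e-5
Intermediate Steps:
T(J) = 2 + J
T(c(16, G))/(-671341) = (2 - 31)/(-671341) = -29*(-1/671341) = 29/671341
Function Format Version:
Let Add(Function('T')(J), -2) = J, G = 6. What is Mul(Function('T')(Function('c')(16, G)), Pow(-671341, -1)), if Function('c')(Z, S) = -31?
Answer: Rational(29, 671341) ≈ 4.3197e-5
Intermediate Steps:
Function('T')(J) = Add(2, J)
Mul(Function('T')(Function('c')(16, G)), Pow(-671341, -1)) = Mul(Add(2, -31), Pow(-671341, -1)) = Mul(-29, Rational(-1, 671341)) = Rational(29, 671341)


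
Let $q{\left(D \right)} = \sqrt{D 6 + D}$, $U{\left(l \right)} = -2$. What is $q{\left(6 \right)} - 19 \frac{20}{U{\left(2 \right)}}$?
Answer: $190 + \sqrt{42} \approx 196.48$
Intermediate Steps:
$q{\left(D \right)} = \sqrt{7} \sqrt{D}$ ($q{\left(D \right)} = \sqrt{6 D + D} = \sqrt{7 D} = \sqrt{7} \sqrt{D}$)
$q{\left(6 \right)} - 19 \frac{20}{U{\left(2 \right)}} = \sqrt{7} \sqrt{6} - 19 \frac{20}{-2} = \sqrt{42} - 19 \cdot 20 \left(- \frac{1}{2}\right) = \sqrt{42} - -190 = \sqrt{42} + 190 = 190 + \sqrt{42}$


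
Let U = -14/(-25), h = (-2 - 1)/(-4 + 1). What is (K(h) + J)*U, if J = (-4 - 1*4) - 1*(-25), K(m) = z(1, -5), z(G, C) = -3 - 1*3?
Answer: 154/25 ≈ 6.1600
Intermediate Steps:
z(G, C) = -6 (z(G, C) = -3 - 3 = -6)
h = 1 (h = -3/(-3) = -3*(-⅓) = 1)
K(m) = -6
U = 14/25 (U = -14*(-1/25) = 14/25 ≈ 0.56000)
J = 17 (J = (-4 - 4) + 25 = -8 + 25 = 17)
(K(h) + J)*U = (-6 + 17)*(14/25) = 11*(14/25) = 154/25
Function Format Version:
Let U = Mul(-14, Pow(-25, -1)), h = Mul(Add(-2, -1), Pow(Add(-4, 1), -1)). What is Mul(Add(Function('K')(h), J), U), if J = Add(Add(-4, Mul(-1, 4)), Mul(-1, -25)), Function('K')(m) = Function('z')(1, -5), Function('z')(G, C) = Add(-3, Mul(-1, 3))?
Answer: Rational(154, 25) ≈ 6.1600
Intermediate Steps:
Function('z')(G, C) = -6 (Function('z')(G, C) = Add(-3, -3) = -6)
h = 1 (h = Mul(-3, Pow(-3, -1)) = Mul(-3, Rational(-1, 3)) = 1)
Function('K')(m) = -6
U = Rational(14, 25) (U = Mul(-14, Rational(-1, 25)) = Rational(14, 25) ≈ 0.56000)
J = 17 (J = Add(Add(-4, -4), 25) = Add(-8, 25) = 17)
Mul(Add(Function('K')(h), J), U) = Mul(Add(-6, 17), Rational(14, 25)) = Mul(11, Rational(14, 25)) = Rational(154, 25)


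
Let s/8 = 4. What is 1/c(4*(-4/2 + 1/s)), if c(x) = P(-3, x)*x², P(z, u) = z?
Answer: -64/11907 ≈ -0.0053750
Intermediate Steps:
s = 32 (s = 8*4 = 32)
c(x) = -3*x²
1/c(4*(-4/2 + 1/s)) = 1/(-3*16*(-4/2 + 1/32)²) = 1/(-3*16*(-4*½ + 1*(1/32))²) = 1/(-3*16*(-2 + 1/32)²) = 1/(-3*(4*(-63/32))²) = 1/(-3*(-63/8)²) = 1/(-3*3969/64) = 1/(-11907/64) = -64/11907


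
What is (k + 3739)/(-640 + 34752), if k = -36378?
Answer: -32639/34112 ≈ -0.95682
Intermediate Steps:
(k + 3739)/(-640 + 34752) = (-36378 + 3739)/(-640 + 34752) = -32639/34112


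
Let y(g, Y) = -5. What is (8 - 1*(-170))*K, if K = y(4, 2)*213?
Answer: -189570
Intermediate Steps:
K = -1065 (K = -5*213 = -1065)
(8 - 1*(-170))*K = (8 - 1*(-170))*(-1065) = (8 + 170)*(-1065) = 178*(-1065) = -189570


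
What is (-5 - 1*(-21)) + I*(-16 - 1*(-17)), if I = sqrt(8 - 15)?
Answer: 16 + I*sqrt(7) ≈ 16.0 + 2.6458*I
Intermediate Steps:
I = I*sqrt(7) (I = sqrt(-7) = I*sqrt(7) ≈ 2.6458*I)
(-5 - 1*(-21)) + I*(-16 - 1*(-17)) = (-5 - 1*(-21)) + (I*sqrt(7))*(-16 - 1*(-17)) = (-5 + 21) + (I*sqrt(7))*(-16 + 17) = 16 + (I*sqrt(7))*1 = 16 + I*sqrt(7)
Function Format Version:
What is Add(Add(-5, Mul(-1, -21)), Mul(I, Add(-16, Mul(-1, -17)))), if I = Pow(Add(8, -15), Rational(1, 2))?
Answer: Add(16, Mul(I, Pow(7, Rational(1, 2)))) ≈ Add(16.000, Mul(2.6458, I))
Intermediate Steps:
I = Mul(I, Pow(7, Rational(1, 2))) (I = Pow(-7, Rational(1, 2)) = Mul(I, Pow(7, Rational(1, 2))) ≈ Mul(2.6458, I))
Add(Add(-5, Mul(-1, -21)), Mul(I, Add(-16, Mul(-1, -17)))) = Add(Add(-5, Mul(-1, -21)), Mul(Mul(I, Pow(7, Rational(1, 2))), Add(-16, Mul(-1, -17)))) = Add(Add(-5, 21), Mul(Mul(I, Pow(7, Rational(1, 2))), Add(-16, 17))) = Add(16, Mul(Mul(I, Pow(7, Rational(1, 2))), 1)) = Add(16, Mul(I, Pow(7, Rational(1, 2))))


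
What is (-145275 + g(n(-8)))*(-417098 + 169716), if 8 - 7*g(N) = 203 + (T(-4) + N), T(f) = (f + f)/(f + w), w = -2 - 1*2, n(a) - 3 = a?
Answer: 251616190312/7 ≈ 3.5945e+10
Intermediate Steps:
n(a) = 3 + a
w = -4 (w = -2 - 2 = -4)
T(f) = 2*f/(-4 + f) (T(f) = (f + f)/(f - 4) = (2*f)/(-4 + f) = 2*f/(-4 + f))
g(N) = -28 - N/7 (g(N) = 8/7 - (203 + (2*(-4)/(-4 - 4) + N))/7 = 8/7 - (203 + (2*(-4)/(-8) + N))/7 = 8/7 - (203 + (2*(-4)*(-1/8) + N))/7 = 8/7 - (203 + (1 + N))/7 = 8/7 - (204 + N)/7 = 8/7 + (-204/7 - N/7) = -28 - N/7)
(-145275 + g(n(-8)))*(-417098 + 169716) = (-145275 + (-28 - (3 - 8)/7))*(-417098 + 169716) = (-145275 + (-28 - 1/7*(-5)))*(-247382) = (-145275 + (-28 + 5/7))*(-247382) = (-145275 - 191/7)*(-247382) = -1017116/7*(-247382) = 251616190312/7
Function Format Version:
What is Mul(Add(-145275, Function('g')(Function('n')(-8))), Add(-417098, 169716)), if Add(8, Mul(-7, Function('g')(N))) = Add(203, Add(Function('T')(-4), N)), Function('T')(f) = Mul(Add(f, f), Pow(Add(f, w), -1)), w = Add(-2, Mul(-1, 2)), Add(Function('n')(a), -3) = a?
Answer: Rational(251616190312, 7) ≈ 3.5945e+10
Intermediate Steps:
Function('n')(a) = Add(3, a)
w = -4 (w = Add(-2, -2) = -4)
Function('T')(f) = Mul(2, f, Pow(Add(-4, f), -1)) (Function('T')(f) = Mul(Add(f, f), Pow(Add(f, -4), -1)) = Mul(Mul(2, f), Pow(Add(-4, f), -1)) = Mul(2, f, Pow(Add(-4, f), -1)))
Function('g')(N) = Add(-28, Mul(Rational(-1, 7), N)) (Function('g')(N) = Add(Rational(8, 7), Mul(Rational(-1, 7), Add(203, Add(Mul(2, -4, Pow(Add(-4, -4), -1)), N)))) = Add(Rational(8, 7), Mul(Rational(-1, 7), Add(203, Add(Mul(2, -4, Pow(-8, -1)), N)))) = Add(Rational(8, 7), Mul(Rational(-1, 7), Add(203, Add(Mul(2, -4, Rational(-1, 8)), N)))) = Add(Rational(8, 7), Mul(Rational(-1, 7), Add(203, Add(1, N)))) = Add(Rational(8, 7), Mul(Rational(-1, 7), Add(204, N))) = Add(Rational(8, 7), Add(Rational(-204, 7), Mul(Rational(-1, 7), N))) = Add(-28, Mul(Rational(-1, 7), N)))
Mul(Add(-145275, Function('g')(Function('n')(-8))), Add(-417098, 169716)) = Mul(Add(-145275, Add(-28, Mul(Rational(-1, 7), Add(3, -8)))), Add(-417098, 169716)) = Mul(Add(-145275, Add(-28, Mul(Rational(-1, 7), -5))), -247382) = Mul(Add(-145275, Add(-28, Rational(5, 7))), -247382) = Mul(Add(-145275, Rational(-191, 7)), -247382) = Mul(Rational(-1017116, 7), -247382) = Rational(251616190312, 7)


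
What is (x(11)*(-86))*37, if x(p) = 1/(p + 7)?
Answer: -1591/9 ≈ -176.78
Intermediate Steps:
x(p) = 1/(7 + p)
(x(11)*(-86))*37 = (-86/(7 + 11))*37 = (-86/18)*37 = ((1/18)*(-86))*37 = -43/9*37 = -1591/9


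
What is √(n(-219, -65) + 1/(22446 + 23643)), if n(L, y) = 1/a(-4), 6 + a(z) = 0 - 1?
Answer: I*√183544606/35847 ≈ 0.37794*I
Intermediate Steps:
a(z) = -7 (a(z) = -6 + (0 - 1) = -6 - 1 = -7)
n(L, y) = -⅐ (n(L, y) = 1/(-7) = -⅐)
√(n(-219, -65) + 1/(22446 + 23643)) = √(-⅐ + 1/(22446 + 23643)) = √(-⅐ + 1/46089) = √(-46082/322623) = I*√183544606/35847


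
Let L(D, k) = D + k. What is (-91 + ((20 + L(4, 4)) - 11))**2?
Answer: 5476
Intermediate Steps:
(-91 + ((20 + L(4, 4)) - 11))**2 = (-91 + ((20 + (4 + 4)) - 11))**2 = (-91 + ((20 + 8) - 11))**2 = (-91 + (28 - 11))**2 = (-91 + 17)**2 = (-74)**2 = 5476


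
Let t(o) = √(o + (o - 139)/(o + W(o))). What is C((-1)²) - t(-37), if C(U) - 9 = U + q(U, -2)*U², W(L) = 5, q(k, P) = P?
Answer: 8 - 3*I*√14/2 ≈ 8.0 - 5.6125*I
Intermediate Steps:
t(o) = √(o + (-139 + o)/(5 + o)) (t(o) = √(o + (o - 139)/(o + 5)) = √(o + (-139 + o)/(5 + o)))
C(U) = 9 + U - 2*U² (C(U) = 9 + (U - 2*U²) = 9 + U - 2*U²)
C((-1)²) - t(-37) = (9 + (-1)² - 2*((-1)²)²) - √((-139 - 37 - 37*(5 - 37))/(5 - 37)) = (9 + 1 - 2*1²) - √((-139 - 37 - 37*(-32))/(-32)) = (9 + 1 - 2*1) - √(-(-139 - 37 + 1184)/32) = (9 + 1 - 2) - √(-1/32*1008) = 8 - √(-63/2) = 8 - 3*I*√14/2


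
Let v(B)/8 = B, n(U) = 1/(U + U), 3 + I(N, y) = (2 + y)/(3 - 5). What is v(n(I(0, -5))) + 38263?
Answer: 114781/3 ≈ 38260.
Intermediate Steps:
I(N, y) = -4 - y/2 (I(N, y) = -3 + (2 + y)/(3 - 5) = -3 + (2 + y)/(-2) = -3 + (2 + y)*(-1/2) = -3 + (-1 - y/2) = -4 - y/2)
n(U) = 1/(2*U)
v(B) = 8*B
v(n(I(0, -5))) + 38263 = 8*(1/(2*(-4 - 1/2*(-5)))) + 38263 = 8*(1/(2*(-4 + 5/2))) + 38263 = 8*(1/(2*(-3/2))) + 38263 = 8*((1/2)*(-2/3)) + 38263 = 8*(-1/3) + 38263 = -8/3 + 38263 = 114781/3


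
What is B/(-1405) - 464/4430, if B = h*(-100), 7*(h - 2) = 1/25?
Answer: 165628/4356905 ≈ 0.038015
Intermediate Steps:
h = 351/175 (h = 2 + (⅐)/25 = 2 + (⅐)*(1/25) = 2 + 1/175 = 351/175 ≈ 2.0057)
B = -1404/7 (B = (351/175)*(-100) = -1404/7 ≈ -200.57)
B/(-1405) - 464/4430 = -1404/7/(-1405) - 464/4430 = -1404/7*(-1/1405) - 464*1/4430 = 1404/9835 - 232/2215 = 165628/4356905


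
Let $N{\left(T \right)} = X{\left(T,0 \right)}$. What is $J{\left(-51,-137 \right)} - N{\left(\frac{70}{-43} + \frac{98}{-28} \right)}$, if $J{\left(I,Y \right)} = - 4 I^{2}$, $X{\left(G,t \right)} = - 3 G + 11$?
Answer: $- \frac{897013}{86} \approx -10430.0$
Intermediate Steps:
$X{\left(G,t \right)} = 11 - 3 G$
$N{\left(T \right)} = 11 - 3 T$
$J{\left(-51,-137 \right)} - N{\left(\frac{70}{-43} + \frac{98}{-28} \right)} = - 4 \left(-51\right)^{2} - \left(11 - 3 \left(\frac{70}{-43} + \frac{98}{-28}\right)\right) = \left(-4\right) 2601 - \left(11 - 3 \left(70 \left(- \frac{1}{43}\right) + 98 \left(- \frac{1}{28}\right)\right)\right) = -10404 - \left(11 - 3 \left(- \frac{70}{43} - \frac{7}{2}\right)\right) = -10404 - \left(11 - - \frac{1323}{86}\right) = -10404 - \left(11 + \frac{1323}{86}\right) = -10404 - \frac{2269}{86} = - \frac{897013}{86}$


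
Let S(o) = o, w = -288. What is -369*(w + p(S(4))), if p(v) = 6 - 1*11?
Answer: 108117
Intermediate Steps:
p(v) = -5 (p(v) = 6 - 11 = -5)
-369*(w + p(S(4))) = -369*(-288 - 5) = -369*(-293) = 108117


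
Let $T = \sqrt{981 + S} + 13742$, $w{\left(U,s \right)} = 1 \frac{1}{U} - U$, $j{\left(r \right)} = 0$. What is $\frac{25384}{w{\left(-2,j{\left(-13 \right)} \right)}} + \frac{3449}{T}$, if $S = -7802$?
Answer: $\frac{3195882588718}{188849385} - \frac{3449 i \sqrt{6821}}{188849385} \approx 16923.0 - 0.0015083 i$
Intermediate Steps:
$w{\left(U,s \right)} = \frac{1}{U} - U$
$T = 13742 + i \sqrt{6821}$ ($T = \sqrt{981 - 7802} + 13742 = \sqrt{-6821} + 13742 = i \sqrt{6821} + 13742 = 13742 + i \sqrt{6821} \approx 13742.0 + 82.589 i$)
$\frac{25384}{w{\left(-2,j{\left(-13 \right)} \right)}} + \frac{3449}{T} = \frac{25384}{\frac{1}{-2} - -2} + \frac{3449}{13742 + i \sqrt{6821}} = \frac{25384}{- \frac{1}{2} + 2} + \frac{3449}{13742 + i \sqrt{6821}} = \frac{25384}{\frac{3}{2}} + \frac{3449}{13742 + i \sqrt{6821}} = 25384 \cdot \frac{2}{3} + \frac{3449}{13742 + i \sqrt{6821}} = \frac{50768}{3} + \frac{3449}{13742 + i \sqrt{6821}}$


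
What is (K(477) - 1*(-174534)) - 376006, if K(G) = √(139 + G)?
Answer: -201472 + 2*√154 ≈ -2.0145e+5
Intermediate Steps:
(K(477) - 1*(-174534)) - 376006 = (√(139 + 477) - 1*(-174534)) - 376006 = (√616 + 174534) - 376006 = (2*√154 + 174534) - 376006 = (174534 + 2*√154) - 376006 = -201472 + 2*√154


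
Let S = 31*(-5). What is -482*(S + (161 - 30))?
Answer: 11568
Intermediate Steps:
S = -155
-482*(S + (161 - 30)) = -482*(-155 + (161 - 30)) = -482*(-155 + 131) = -482*(-24) = 11568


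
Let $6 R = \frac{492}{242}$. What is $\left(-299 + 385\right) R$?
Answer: $\frac{3526}{121} \approx 29.141$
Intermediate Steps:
$R = \frac{41}{121}$ ($R = \frac{492 \cdot \frac{1}{242}}{6} = \frac{1}{6} \cdot \frac{246}{121} = \frac{41}{121} \approx 0.33884$)
$\left(-299 + 385\right) R = \left(-299 + 385\right) \frac{41}{121} = 86 \cdot \frac{41}{121} = \frac{3526}{121}$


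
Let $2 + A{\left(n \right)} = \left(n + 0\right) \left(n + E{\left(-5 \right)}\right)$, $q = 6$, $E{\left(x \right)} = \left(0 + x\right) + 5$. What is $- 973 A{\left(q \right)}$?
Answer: $-33082$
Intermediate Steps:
$E{\left(x \right)} = 5 + x$ ($E{\left(x \right)} = x + 5 = 5 + x$)
$A{\left(n \right)} = -2 + n^{2}$ ($A{\left(n \right)} = -2 + \left(n + 0\right) \left(n + \left(5 - 5\right)\right) = -2 + n \left(n + 0\right) = -2 + n n = -2 + n^{2}$)
$- 973 A{\left(q \right)} = - 973 \left(-2 + 6^{2}\right) = - 973 \left(-2 + 36\right) = \left(-973\right) 34 = -33082$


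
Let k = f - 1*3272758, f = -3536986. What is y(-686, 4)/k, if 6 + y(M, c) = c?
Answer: 1/3404872 ≈ 2.9370e-7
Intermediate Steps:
y(M, c) = -6 + c
k = -6809744 (k = -3536986 - 1*3272758 = -3536986 - 3272758 = -6809744)
y(-686, 4)/k = (-6 + 4)/(-6809744) = -2*(-1/6809744) = 1/3404872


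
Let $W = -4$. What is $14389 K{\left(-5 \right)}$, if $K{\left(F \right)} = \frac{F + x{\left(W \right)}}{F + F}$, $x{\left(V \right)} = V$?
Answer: $\frac{129501}{10} \approx 12950.0$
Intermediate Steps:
$K{\left(F \right)} = \frac{-4 + F}{2 F}$ ($K{\left(F \right)} = \frac{F - 4}{F + F} = \frac{-4 + F}{2 F}$)
$14389 K{\left(-5 \right)} = 14389 \frac{-4 - 5}{2 \left(-5\right)} = 14389 \cdot \frac{1}{2} \left(- \frac{1}{5}\right) \left(-9\right) = 14389 \cdot \frac{9}{10} = \frac{129501}{10}$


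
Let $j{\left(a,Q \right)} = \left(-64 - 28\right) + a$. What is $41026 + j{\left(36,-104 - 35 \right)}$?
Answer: $40970$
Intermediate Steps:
$j{\left(a,Q \right)} = -92 + a$
$41026 + j{\left(36,-104 - 35 \right)} = 41026 + \left(-92 + 36\right) = 41026 - 56 = 40970$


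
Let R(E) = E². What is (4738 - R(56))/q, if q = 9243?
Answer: 178/1027 ≈ 0.17332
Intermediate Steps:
(4738 - R(56))/q = (4738 - 1*56²)/9243 = (4738 - 1*3136)*(1/9243) = (4738 - 3136)*(1/9243) = 1602*(1/9243) = 178/1027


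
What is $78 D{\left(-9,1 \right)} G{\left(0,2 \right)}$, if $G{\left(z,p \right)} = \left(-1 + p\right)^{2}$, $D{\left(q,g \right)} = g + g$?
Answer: $156$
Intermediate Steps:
$D{\left(q,g \right)} = 2 g$
$78 D{\left(-9,1 \right)} G{\left(0,2 \right)} = 78 \cdot 2 \cdot 1 \left(-1 + 2\right)^{2} = 78 \cdot 2 \cdot 1^{2} = 156 \cdot 1 = 156$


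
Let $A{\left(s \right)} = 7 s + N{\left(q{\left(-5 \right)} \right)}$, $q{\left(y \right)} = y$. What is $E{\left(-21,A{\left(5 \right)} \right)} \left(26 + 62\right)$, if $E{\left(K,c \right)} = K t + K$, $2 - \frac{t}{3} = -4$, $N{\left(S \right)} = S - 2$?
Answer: $-35112$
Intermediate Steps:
$N{\left(S \right)} = -2 + S$
$t = 18$ ($t = 6 - -12 = 6 + 12 = 18$)
$A{\left(s \right)} = -7 + 7 s$ ($A{\left(s \right)} = 7 s - 7 = -7 + 7 s$)
$E{\left(K,c \right)} = 19 K$ ($E{\left(K,c \right)} = K 18 + K = 18 K + K = 19 K$)
$E{\left(-21,A{\left(5 \right)} \right)} \left(26 + 62\right) = 19 \left(-21\right) \left(26 + 62\right) = \left(-399\right) 88 = -35112$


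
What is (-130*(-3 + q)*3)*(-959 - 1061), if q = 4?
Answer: 787800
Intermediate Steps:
(-130*(-3 + q)*3)*(-959 - 1061) = (-130*(-3 + 4)*3)*(-959 - 1061) = -130*3*(-2020) = -390*(-2020) = 787800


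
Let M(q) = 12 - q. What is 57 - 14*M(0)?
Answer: -111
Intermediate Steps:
57 - 14*M(0) = 57 - 14*(12 - 1*0) = 57 - 14*(12 + 0) = 57 - 14*12 = 57 - 168 = -111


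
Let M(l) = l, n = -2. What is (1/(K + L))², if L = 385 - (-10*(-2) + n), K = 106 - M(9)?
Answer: 1/215296 ≈ 4.6448e-6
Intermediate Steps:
K = 97 (K = 106 - 1*9 = 106 - 9 = 97)
L = 367 (L = 385 - (-10*(-2) - 2) = 385 - (20 - 2) = 385 - 1*18 = 385 - 18 = 367)
(1/(K + L))² = (1/(97 + 367))² = (1/464)² = 1/215296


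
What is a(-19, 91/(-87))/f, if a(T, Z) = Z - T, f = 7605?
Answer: 1562/661635 ≈ 0.0023608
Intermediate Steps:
a(-19, 91/(-87))/f = (91/(-87) - 1*(-19))/7605 = (91*(-1/87) + 19)*(1/7605) = (-91/87 + 19)*(1/7605) = (1562/87)*(1/7605) = 1562/661635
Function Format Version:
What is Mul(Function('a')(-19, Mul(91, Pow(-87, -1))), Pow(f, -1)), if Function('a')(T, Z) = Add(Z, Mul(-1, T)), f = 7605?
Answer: Rational(1562, 661635) ≈ 0.0023608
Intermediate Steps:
Mul(Function('a')(-19, Mul(91, Pow(-87, -1))), Pow(f, -1)) = Mul(Add(Mul(91, Pow(-87, -1)), Mul(-1, -19)), Pow(7605, -1)) = Mul(Add(Mul(91, Rational(-1, 87)), 19), Rational(1, 7605)) = Mul(Add(Rational(-91, 87), 19), Rational(1, 7605)) = Mul(Rational(1562, 87), Rational(1, 7605)) = Rational(1562, 661635)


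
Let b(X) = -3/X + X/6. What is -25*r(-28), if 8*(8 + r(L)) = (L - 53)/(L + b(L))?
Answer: 210295/1094 ≈ 192.23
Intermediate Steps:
b(X) = -3/X + X/6 (b(X) = -3/X + X*(⅙) = -3/X + X/6)
r(L) = -8 + (-53 + L)/(8*(-3/L + 7*L/6)) (r(L) = -8 + ((L - 53)/(L + (-3/L + L/6)))/8 = -8 + ((-53 + L)/(-3/L + 7*L/6))/8 = -8 + (-53 + L)/(8*(-3/L + 7*L/6)))
-25*r(-28) = -25*(576 - 221*(-28)² - 159*(-28))/(4*(-18 + 7*(-28)²)) = -25*(576 - 221*784 + 4452)/(4*(-18 + 7*784)) = -25*(576 - 173264 + 4452)/(4*(-18 + 5488)) = -25*(-168236)/(4*5470) = -25*(-42059/5470) = 210295/1094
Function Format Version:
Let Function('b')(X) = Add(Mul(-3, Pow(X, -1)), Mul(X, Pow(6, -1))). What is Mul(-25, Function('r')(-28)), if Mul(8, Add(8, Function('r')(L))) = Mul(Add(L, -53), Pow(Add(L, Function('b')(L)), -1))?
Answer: Rational(210295, 1094) ≈ 192.23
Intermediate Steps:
Function('b')(X) = Add(Mul(-3, Pow(X, -1)), Mul(Rational(1, 6), X)) (Function('b')(X) = Add(Mul(-3, Pow(X, -1)), Mul(X, Rational(1, 6))) = Add(Mul(-3, Pow(X, -1)), Mul(Rational(1, 6), X)))
Function('r')(L) = Add(-8, Mul(Rational(1, 8), Pow(Add(Mul(-3, Pow(L, -1)), Mul(Rational(7, 6), L)), -1), Add(-53, L))) (Function('r')(L) = Add(-8, Mul(Rational(1, 8), Mul(Add(L, -53), Pow(Add(L, Add(Mul(-3, Pow(L, -1)), Mul(Rational(1, 6), L))), -1)))) = Add(-8, Mul(Rational(1, 8), Mul(Add(-53, L), Pow(Add(Mul(-3, Pow(L, -1)), Mul(Rational(7, 6), L)), -1)))) = Add(-8, Mul(Rational(1, 8), Mul(Pow(Add(Mul(-3, Pow(L, -1)), Mul(Rational(7, 6), L)), -1), Add(-53, L)))) = Add(-8, Mul(Rational(1, 8), Pow(Add(Mul(-3, Pow(L, -1)), Mul(Rational(7, 6), L)), -1), Add(-53, L))))
Mul(-25, Function('r')(-28)) = Mul(-25, Mul(Rational(1, 4), Pow(Add(-18, Mul(7, Pow(-28, 2))), -1), Add(576, Mul(-221, Pow(-28, 2)), Mul(-159, -28)))) = Mul(-25, Mul(Rational(1, 4), Pow(Add(-18, Mul(7, 784)), -1), Add(576, Mul(-221, 784), 4452))) = Mul(-25, Mul(Rational(1, 4), Pow(Add(-18, 5488), -1), Add(576, -173264, 4452))) = Mul(-25, Mul(Rational(1, 4), Pow(5470, -1), -168236)) = Mul(-25, Mul(Rational(1, 4), Rational(1, 5470), -168236)) = Mul(-25, Rational(-42059, 5470)) = Rational(210295, 1094)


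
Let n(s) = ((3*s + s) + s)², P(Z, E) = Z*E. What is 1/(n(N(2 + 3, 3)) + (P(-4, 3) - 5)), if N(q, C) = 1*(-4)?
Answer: 1/383 ≈ 0.0026110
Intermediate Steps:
P(Z, E) = E*Z
N(q, C) = -4
n(s) = 25*s² (n(s) = (4*s + s)² = (5*s)² = 25*s²)
1/(n(N(2 + 3, 3)) + (P(-4, 3) - 5)) = 1/(25*(-4)² + (3*(-4) - 5)) = 1/(25*16 + (-12 - 5)) = 1/(400 - 17) = 1/383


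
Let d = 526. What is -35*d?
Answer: -18410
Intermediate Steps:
-35*d = -35*526 = -18410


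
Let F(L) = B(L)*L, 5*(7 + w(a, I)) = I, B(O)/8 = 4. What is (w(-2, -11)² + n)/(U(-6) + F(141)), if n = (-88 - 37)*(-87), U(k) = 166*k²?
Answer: 273991/262200 ≈ 1.0450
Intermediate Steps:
B(O) = 32 (B(O) = 8*4 = 32)
w(a, I) = -7 + I/5
F(L) = 32*L
n = 10875 (n = -125*(-87) = 10875)
(w(-2, -11)² + n)/(U(-6) + F(141)) = ((-7 + (⅕)*(-11))² + 10875)/(166*(-6)² + 32*141) = ((-7 - 11/5)² + 10875)/(166*36 + 4512) = ((-46/5)² + 10875)/(5976 + 4512) = (2116/25 + 10875)/10488 = (273991/25)*(1/10488) = 273991/262200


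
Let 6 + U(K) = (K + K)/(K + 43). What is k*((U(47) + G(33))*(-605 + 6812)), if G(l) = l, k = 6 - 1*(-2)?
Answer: 20888624/15 ≈ 1.3926e+6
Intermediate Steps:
k = 8 (k = 6 + 2 = 8)
U(K) = -6 + 2*K/(43 + K) (U(K) = -6 + (K + K)/(K + 43) = -6 + (2*K)/(43 + K) = -6 + 2*K/(43 + K))
k*((U(47) + G(33))*(-605 + 6812)) = 8*((2*(-129 - 2*47)/(43 + 47) + 33)*(-605 + 6812)) = 8*((2*(-129 - 94)/90 + 33)*6207) = 8*((2*(1/90)*(-223) + 33)*6207) = 8*((-223/45 + 33)*6207) = 8*((1262/45)*6207) = 8*(2611078/15) = 20888624/15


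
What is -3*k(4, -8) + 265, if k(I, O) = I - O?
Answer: 229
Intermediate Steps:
-3*k(4, -8) + 265 = -3*(4 - 1*(-8)) + 265 = -3*(4 + 8) + 265 = -3*12 + 265 = -36 + 265 = 229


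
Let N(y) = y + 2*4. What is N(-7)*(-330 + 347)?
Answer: 17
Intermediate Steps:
N(y) = 8 + y (N(y) = y + 8 = 8 + y)
N(-7)*(-330 + 347) = (8 - 7)*(-330 + 347) = 1*17 = 17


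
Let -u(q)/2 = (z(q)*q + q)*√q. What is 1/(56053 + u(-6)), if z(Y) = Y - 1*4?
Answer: 56053/3142008793 + 108*I*√6/3142008793 ≈ 1.784e-5 + 8.4196e-8*I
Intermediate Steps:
z(Y) = -4 + Y (z(Y) = Y - 4 = -4 + Y)
u(q) = -2*√q*(q + q*(-4 + q)) (u(q) = -2*((-4 + q)*q + q)*√q = -2*(q*(-4 + q) + q)*√q = -2*(q + q*(-4 + q))*√q = -2*√q*(q + q*(-4 + q)))
1/(56053 + u(-6)) = 1/(56053 + 2*(-6)^(3/2)*(3 - 1*(-6))) = 1/(56053 + 2*(-6*I*√6)*(3 + 6)) = 1/(56053 + 2*(-6*I*√6)*9) = 1/(56053 - 108*I*√6)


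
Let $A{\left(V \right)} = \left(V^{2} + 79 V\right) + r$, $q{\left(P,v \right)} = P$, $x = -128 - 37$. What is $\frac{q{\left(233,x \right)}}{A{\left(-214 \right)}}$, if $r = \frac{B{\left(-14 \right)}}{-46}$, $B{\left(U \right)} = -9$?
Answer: $\frac{10718}{1328949} \approx 0.008065$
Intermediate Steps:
$x = -165$ ($x = -128 - 37 = -165$)
$r = \frac{9}{46}$ ($r = - \frac{9}{-46} = \left(-9\right) \left(- \frac{1}{46}\right) = \frac{9}{46} \approx 0.19565$)
$A{\left(V \right)} = \frac{9}{46} + V^{2} + 79 V$ ($A{\left(V \right)} = \left(V^{2} + 79 V\right) + \frac{9}{46} = \frac{9}{46} + V^{2} + 79 V$)
$\frac{q{\left(233,x \right)}}{A{\left(-214 \right)}} = \frac{233}{\frac{9}{46} + \left(-214\right)^{2} + 79 \left(-214\right)} = \frac{233}{\frac{9}{46} + 45796 - 16906} = \frac{233}{\frac{1328949}{46}} = 233 \cdot \frac{46}{1328949} = \frac{10718}{1328949}$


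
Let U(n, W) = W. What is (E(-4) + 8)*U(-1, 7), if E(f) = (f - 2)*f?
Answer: 224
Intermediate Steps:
E(f) = f*(-2 + f) (E(f) = (-2 + f)*f = f*(-2 + f))
(E(-4) + 8)*U(-1, 7) = (-4*(-2 - 4) + 8)*7 = (-4*(-6) + 8)*7 = (24 + 8)*7 = 32*7 = 224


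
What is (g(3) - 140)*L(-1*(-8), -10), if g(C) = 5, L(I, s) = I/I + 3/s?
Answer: -189/2 ≈ -94.500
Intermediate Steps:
L(I, s) = 1 + 3/s
(g(3) - 140)*L(-1*(-8), -10) = (5 - 140)*((3 - 10)/(-10)) = -(-27)*(-7)/2 = -135*7/10 = -189/2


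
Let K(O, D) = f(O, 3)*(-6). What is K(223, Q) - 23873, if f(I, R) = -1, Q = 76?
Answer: -23867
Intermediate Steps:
K(O, D) = 6 (K(O, D) = -1*(-6) = 6)
K(223, Q) - 23873 = 6 - 23873 = -23867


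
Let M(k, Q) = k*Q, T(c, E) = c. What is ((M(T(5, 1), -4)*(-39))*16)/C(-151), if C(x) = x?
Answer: -12480/151 ≈ -82.649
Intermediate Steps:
M(k, Q) = Q*k
((M(T(5, 1), -4)*(-39))*16)/C(-151) = ((-4*5*(-39))*16)/(-151) = (-20*(-39)*16)*(-1/151) = (780*16)*(-1/151) = 12480*(-1/151) = -12480/151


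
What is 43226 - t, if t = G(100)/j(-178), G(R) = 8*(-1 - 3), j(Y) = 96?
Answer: 129679/3 ≈ 43226.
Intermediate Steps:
G(R) = -32 (G(R) = 8*(-4) = -32)
t = -⅓ (t = -32/96 = -32*1/96 = -⅓ ≈ -0.33333)
43226 - t = 43226 - 1*(-⅓) = 43226 + ⅓ = 129679/3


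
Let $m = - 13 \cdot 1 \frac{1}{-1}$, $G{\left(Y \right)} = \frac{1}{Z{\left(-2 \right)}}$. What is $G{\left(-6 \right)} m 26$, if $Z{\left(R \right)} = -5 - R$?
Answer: $- \frac{338}{3} \approx -112.67$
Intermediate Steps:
$G{\left(Y \right)} = - \frac{1}{3}$ ($G{\left(Y \right)} = \frac{1}{-5 - -2} = \frac{1}{-5 + 2} = \frac{1}{-3} = - \frac{1}{3}$)
$m = 13$ ($m = - 13 \cdot 1 \left(-1\right) = \left(-13\right) \left(-1\right) = 13$)
$G{\left(-6 \right)} m 26 = \left(- \frac{1}{3}\right) 13 \cdot 26 = \left(- \frac{13}{3}\right) 26 = - \frac{338}{3}$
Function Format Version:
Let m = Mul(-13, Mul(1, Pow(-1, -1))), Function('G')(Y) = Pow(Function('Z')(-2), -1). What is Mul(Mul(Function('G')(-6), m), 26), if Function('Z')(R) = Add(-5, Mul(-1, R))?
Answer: Rational(-338, 3) ≈ -112.67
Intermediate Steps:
Function('G')(Y) = Rational(-1, 3) (Function('G')(Y) = Pow(Add(-5, Mul(-1, -2)), -1) = Pow(Add(-5, 2), -1) = Pow(-3, -1) = Rational(-1, 3))
m = 13 (m = Mul(-13, Mul(1, -1)) = Mul(-13, -1) = 13)
Mul(Mul(Function('G')(-6), m), 26) = Mul(Mul(Rational(-1, 3), 13), 26) = Mul(Rational(-13, 3), 26) = Rational(-338, 3)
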